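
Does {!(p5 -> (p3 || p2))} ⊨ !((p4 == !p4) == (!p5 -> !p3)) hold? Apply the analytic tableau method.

Initial set: {!(p5 -> (p3 || p2)); !!((p4 == !p4) == (!p5 -> !p3))}.
!(p5 -> (p3 || p2)): α-rule — add p5, !(p3 || p2).
!(p3 || p2): α-rule — add !p3, !p2.
!!((p4 == !p4) == (!p5 -> !p3)): β-rule — branch into (p4 == !p4), (!p5 -> !p3)  //  !(p4 == !p4), !(!p5 -> !p3).
  branch 1 (add (p4 == !p4), (!p5 -> !p3)):
    (p4 == !p4): β-rule — branch into p4, !p4  //  !p4, !!p4.
      branch 1.1 (add p4, !p4):
        × closes — contains both p4 and !p4.
      branch 1.2 (add !p4, !!p4):
        × closes — contains both p4 and !p4.
  branch 2 (add !(p4 == !p4), !(!p5 -> !p3)):
    !(!p5 -> !p3): α-rule — add !p5, !!p3.
    × closes — contains both p5 and !p5.
All 3 branches close.
Every branch closed, so the premises entail the conclusion.

Yes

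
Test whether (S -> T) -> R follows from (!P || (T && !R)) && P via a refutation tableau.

Initial set: {((!P || (T && !R)) && P); !((S -> T) -> R)}.
((!P || (T && !R)) && P): α-rule — add (!P || (T && !R)), P.
!((S -> T) -> R): α-rule — add (S -> T), !R.
(!P || (T && !R)): β-rule — branch into !P  //  (T && !R).
  branch 1 (add !P):
    × closes — contains both P and !P.
  branch 2 (add (T && !R)):
    (T && !R): α-rule — add T, !R.
    (S -> T): β-rule — branch into !S  //  T.
      branch 2.1 (add !S):
        ○ open, literals {P=1, R=0, S=0, T=1}.
      branch 2.2 (add T):
        ○ open, literals {P=1, R=0, T=1}.
1 branch closed, 2 open.
An open branch gives a countermodel: P=1, R=0, S=0, T=1 (unmentioned atoms arbitrary); the premises hold there but the conclusion fails.

No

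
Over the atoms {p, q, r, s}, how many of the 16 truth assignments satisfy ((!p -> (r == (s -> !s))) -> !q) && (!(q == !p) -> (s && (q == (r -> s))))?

6

Initial set: {(((!p -> (r == (s -> !s))) -> !q) && (!(q == !p) -> (s && (q == (r -> s)))))}.
(((!p -> (r == (s -> !s))) -> !q) && (!(q == !p) -> (s && (q == (r -> s))))): α-rule — add ((!p -> (r == (s -> !s))) -> !q), (!(q == !p) -> (s && (q == (r -> s)))).
((!p -> (r == (s -> !s))) -> !q): β-rule — branch into !(!p -> (r == (s -> !s)))  //  !q.
  branch 1 (add !(!p -> (r == (s -> !s)))):
    !(!p -> (r == (s -> !s))): α-rule — add !p, !(r == (s -> !s)).
    (!(q == !p) -> (s && (q == (r -> s)))): β-rule — branch into !!(q == !p)  //  (s && (q == (r -> s))).
      branch 1.1 (add !!(q == !p)):
        !(r == (s -> !s)): β-rule — branch into r, !(s -> !s)  //  !r, (s -> !s).
          branch 1.1.1 (add r, !(s -> !s)):
            !(s -> !s): α-rule — add s, !!s.
            !!(q == !p): β-rule — branch into q, !p  //  !q, !!p.
              branch 1.1.1.1 (add q, !p):
                ○ open, literals {p=F, q=T, r=T, s=T}.
              branch 1.1.1.2 (add !q, !!p):
                × closes — contains both p and !p.
          branch 1.1.2 (add !r, (s -> !s)):
            !!(q == !p): β-rule — branch into q, !p  //  !q, !!p.
              branch 1.1.2.1 (add q, !p):
                (s -> !s): β-rule — branch into !s  //  !s.
                  branch 1.1.2.1.1 (add !s):
                    ○ open, literals {p=F, q=T, r=F, s=F}.
                  branch 1.1.2.1.2 (add !s):
                    ○ open, literals {p=F, q=T, r=F, s=F}.
              branch 1.1.2.2 (add !q, !!p):
                × closes — contains both p and !p.
      branch 1.2 (add (s && (q == (r -> s)))):
        (s && (q == (r -> s))): α-rule — add s, (q == (r -> s)).
        !(r == (s -> !s)): β-rule — branch into r, !(s -> !s)  //  !r, (s -> !s).
          branch 1.2.1 (add r, !(s -> !s)):
            !(s -> !s): α-rule — add s, !!s.
            (q == (r -> s)): β-rule — branch into q, (r -> s)  //  !q, !(r -> s).
              branch 1.2.1.1 (add q, (r -> s)):
                (r -> s): β-rule — branch into !r  //  s.
                  branch 1.2.1.1.1 (add !r):
                    × closes — contains both r and !r.
                  branch 1.2.1.1.2 (add s):
                    ○ open, literals {p=F, q=T, r=T, s=T}.
              branch 1.2.1.2 (add !q, !(r -> s)):
                !(r -> s): α-rule — add r, !s.
                × closes — contains both s and !s.
          branch 1.2.2 (add !r, (s -> !s)):
            (q == (r -> s)): β-rule — branch into q, (r -> s)  //  !q, !(r -> s).
              branch 1.2.2.1 (add q, (r -> s)):
                (s -> !s): β-rule — branch into !s  //  !s.
                  branch 1.2.2.1.1 (add !s):
                    × closes — contains both s and !s.
                  branch 1.2.2.1.2 (add !s):
                    × closes — contains both s and !s.
              branch 1.2.2.2 (add !q, !(r -> s)):
                !(r -> s): α-rule — add r, !s.
                × closes — contains both r and !r.
  branch 2 (add !q):
    (!(q == !p) -> (s && (q == (r -> s)))): β-rule — branch into !!(q == !p)  //  (s && (q == (r -> s))).
      branch 2.1 (add !!(q == !p)):
        !!(q == !p): β-rule — branch into q, !p  //  !q, !!p.
          branch 2.1.1 (add q, !p):
            × closes — contains both q and !q.
          branch 2.1.2 (add !q, !!p):
            ○ open, literals {p=T, q=F}.
      branch 2.2 (add (s && (q == (r -> s)))):
        (s && (q == (r -> s))): α-rule — add s, (q == (r -> s)).
        (q == (r -> s)): β-rule — branch into q, (r -> s)  //  !q, !(r -> s).
          branch 2.2.1 (add q, (r -> s)):
            × closes — contains both q and !q.
          branch 2.2.2 (add !q, !(r -> s)):
            !(r -> s): α-rule — add r, !s.
            × closes — contains both s and !s.
10 branches closed, 5 open.
Each open branch fixes some atoms; the unmentioned ones are free. Counting distinct full assignments: branch {p=F, q=T, r=T, s=T} (none free) contributes 1 new; branch {p=F, q=T, r=F, s=F} (none free) contributes 1 new; branch {p=F, q=T, r=F, s=F} (none free) contributes 0 new; branch {p=F, q=T, r=T, s=T} (none free) contributes 0 new; branch {p=T, q=F} (r, s) contributes 4 new. Total: 6.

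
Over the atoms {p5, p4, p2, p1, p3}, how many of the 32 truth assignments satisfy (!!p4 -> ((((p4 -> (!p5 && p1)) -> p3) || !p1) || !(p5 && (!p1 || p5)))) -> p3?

16

Initial set: {((!!p4 -> ((((p4 -> (!p5 && p1)) -> p3) || !p1) || !(p5 && (!p1 || p5)))) -> p3)}.
((!!p4 -> ((((p4 -> (!p5 && p1)) -> p3) || !p1) || !(p5 && (!p1 || p5)))) -> p3): β-rule — branch into !(!!p4 -> ((((p4 -> (!p5 && p1)) -> p3) || !p1) || !(p5 && (!p1 || p5))))  //  p3.
  branch 1 (add !(!!p4 -> ((((p4 -> (!p5 && p1)) -> p3) || !p1) || !(p5 && (!p1 || p5))))):
    !(!!p4 -> ((((p4 -> (!p5 && p1)) -> p3) || !p1) || !(p5 && (!p1 || p5)))): α-rule — add !!p4, !((((p4 -> (!p5 && p1)) -> p3) || !p1) || !(p5 && (!p1 || p5))).
    !!p4: drop double negation, giving p4.
    !((((p4 -> (!p5 && p1)) -> p3) || !p1) || !(p5 && (!p1 || p5))): α-rule — add !(((p4 -> (!p5 && p1)) -> p3) || !p1), !!(p5 && (!p1 || p5)).
    !(((p4 -> (!p5 && p1)) -> p3) || !p1): α-rule — add !((p4 -> (!p5 && p1)) -> p3), !!p1.
    !!(p5 && (!p1 || p5)): α-rule — add p5, (!p1 || p5).
    !((p4 -> (!p5 && p1)) -> p3): α-rule — add (p4 -> (!p5 && p1)), !p3.
    (!p1 || p5): β-rule — branch into !p1  //  p5.
      branch 1.1 (add !p1):
        × closes — contains both p1 and !p1.
      branch 1.2 (add p5):
        (p4 -> (!p5 && p1)): β-rule — branch into !p4  //  (!p5 && p1).
          branch 1.2.1 (add !p4):
            × closes — contains both p4 and !p4.
          branch 1.2.2 (add (!p5 && p1)):
            (!p5 && p1): α-rule — add !p5, p1.
            × closes — contains both p5 and !p5.
  branch 2 (add p3):
    ○ open, literals {p3=true}.
3 branches closed, 1 open.
Each open branch fixes some atoms; the unmentioned ones are free. Counting distinct full assignments: branch {p3=true} (p5, p4, p2, p1) contributes 16 new. Total: 16.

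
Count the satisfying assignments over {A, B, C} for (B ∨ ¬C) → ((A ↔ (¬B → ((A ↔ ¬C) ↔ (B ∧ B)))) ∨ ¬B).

Initial set: {((B ∨ ¬C) → ((A ↔ (¬B → ((A ↔ ¬C) ↔ (B ∧ B)))) ∨ ¬B))}.
((B ∨ ¬C) → ((A ↔ (¬B → ((A ↔ ¬C) ↔ (B ∧ B)))) ∨ ¬B)): β-rule — branch into ¬(B ∨ ¬C)  //  ((A ↔ (¬B → ((A ↔ ¬C) ↔ (B ∧ B)))) ∨ ¬B).
  branch 1 (add ¬(B ∨ ¬C)):
    ¬(B ∨ ¬C): α-rule — add ¬B, ¬¬C.
    ○ open, literals {B=false, C=true}.
  branch 2 (add ((A ↔ (¬B → ((A ↔ ¬C) ↔ (B ∧ B)))) ∨ ¬B)):
    ((A ↔ (¬B → ((A ↔ ¬C) ↔ (B ∧ B)))) ∨ ¬B): β-rule — branch into (A ↔ (¬B → ((A ↔ ¬C) ↔ (B ∧ B))))  //  ¬B.
      branch 2.1 (add (A ↔ (¬B → ((A ↔ ¬C) ↔ (B ∧ B))))):
        (A ↔ (¬B → ((A ↔ ¬C) ↔ (B ∧ B)))): β-rule — branch into A, (¬B → ((A ↔ ¬C) ↔ (B ∧ B)))  //  ¬A, ¬(¬B → ((A ↔ ¬C) ↔ (B ∧ B))).
          branch 2.1.1 (add A, (¬B → ((A ↔ ¬C) ↔ (B ∧ B)))):
            (¬B → ((A ↔ ¬C) ↔ (B ∧ B))): β-rule — branch into ¬¬B  //  ((A ↔ ¬C) ↔ (B ∧ B)).
              branch 2.1.1.1 (add ¬¬B):
                ○ open, literals {A=true, B=true}.
              branch 2.1.1.2 (add ((A ↔ ¬C) ↔ (B ∧ B))):
                ((A ↔ ¬C) ↔ (B ∧ B)): β-rule — branch into (A ↔ ¬C), (B ∧ B)  //  ¬(A ↔ ¬C), ¬(B ∧ B).
                  branch 2.1.1.2.1 (add (A ↔ ¬C), (B ∧ B)):
                    (B ∧ B): α-rule — add B, B.
                    (A ↔ ¬C): β-rule — branch into A, ¬C  //  ¬A, ¬¬C.
                      branch 2.1.1.2.1.1 (add A, ¬C):
                        ○ open, literals {A=true, B=true, C=false}.
                      branch 2.1.1.2.1.2 (add ¬A, ¬¬C):
                        × closes — contains both A and ¬A.
                  branch 2.1.1.2.2 (add ¬(A ↔ ¬C), ¬(B ∧ B)):
                    ¬(A ↔ ¬C): β-rule — branch into A, ¬¬C  //  ¬A, ¬C.
                      branch 2.1.1.2.2.1 (add A, ¬¬C):
                        ¬(B ∧ B): β-rule — branch into ¬B  //  ¬B.
                          branch 2.1.1.2.2.1.1 (add ¬B):
                            ○ open, literals {A=true, B=false, C=true}.
                          branch 2.1.1.2.2.1.2 (add ¬B):
                            ○ open, literals {A=true, B=false, C=true}.
                      branch 2.1.1.2.2.2 (add ¬A, ¬C):
                        × closes — contains both A and ¬A.
          branch 2.1.2 (add ¬A, ¬(¬B → ((A ↔ ¬C) ↔ (B ∧ B)))):
            ¬(¬B → ((A ↔ ¬C) ↔ (B ∧ B))): α-rule — add ¬B, ¬((A ↔ ¬C) ↔ (B ∧ B)).
            ¬((A ↔ ¬C) ↔ (B ∧ B)): β-rule — branch into (A ↔ ¬C), ¬(B ∧ B)  //  ¬(A ↔ ¬C), (B ∧ B).
              branch 2.1.2.1 (add (A ↔ ¬C), ¬(B ∧ B)):
                (A ↔ ¬C): β-rule — branch into A, ¬C  //  ¬A, ¬¬C.
                  branch 2.1.2.1.1 (add A, ¬C):
                    × closes — contains both A and ¬A.
                  branch 2.1.2.1.2 (add ¬A, ¬¬C):
                    ¬(B ∧ B): β-rule — branch into ¬B  //  ¬B.
                      branch 2.1.2.1.2.1 (add ¬B):
                        ○ open, literals {A=false, B=false, C=true}.
                      branch 2.1.2.1.2.2 (add ¬B):
                        ○ open, literals {A=false, B=false, C=true}.
              branch 2.1.2.2 (add ¬(A ↔ ¬C), (B ∧ B)):
                (B ∧ B): α-rule — add B, B.
                × closes — contains both B and ¬B.
      branch 2.2 (add ¬B):
        ○ open, literals {B=false}.
4 branches closed, 8 open.
Each open branch fixes some atoms; the unmentioned ones are free. Counting distinct full assignments: branch {B=false, C=true} (A) contributes 2 new; branch {A=true, B=true} (C) contributes 2 new; branch {A=true, B=true, C=false} (none free) contributes 0 new; branch {A=true, B=false, C=true} (none free) contributes 0 new; branch {A=true, B=false, C=true} (none free) contributes 0 new; branch {A=false, B=false, C=true} (none free) contributes 0 new; branch {A=false, B=false, C=true} (none free) contributes 0 new; branch {B=false} (A, C) contributes 2 new. Total: 6.

6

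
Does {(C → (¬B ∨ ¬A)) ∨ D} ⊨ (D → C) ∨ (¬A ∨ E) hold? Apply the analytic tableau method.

No

Initial set: {((C → (¬B ∨ ¬A)) ∨ D); ¬((D → C) ∨ (¬A ∨ E))}.
¬((D → C) ∨ (¬A ∨ E)): α-rule — add ¬(D → C), ¬(¬A ∨ E).
¬(D → C): α-rule — add D, ¬C.
¬(¬A ∨ E): α-rule — add ¬¬A, ¬E.
((C → (¬B ∨ ¬A)) ∨ D): β-rule — branch into (C → (¬B ∨ ¬A))  //  D.
  branch 1 (add (C → (¬B ∨ ¬A))):
    (C → (¬B ∨ ¬A)): β-rule — branch into ¬C  //  (¬B ∨ ¬A).
      branch 1.1 (add ¬C):
        ○ open, literals {A=T, C=F, D=T, E=F}.
      branch 1.2 (add (¬B ∨ ¬A)):
        (¬B ∨ ¬A): β-rule — branch into ¬B  //  ¬A.
          branch 1.2.1 (add ¬B):
            ○ open, literals {A=T, B=F, C=F, D=T, E=F}.
          branch 1.2.2 (add ¬A):
            × closes — contains both A and ¬A.
  branch 2 (add D):
    ○ open, literals {A=T, C=F, D=T, E=F}.
1 branch closed, 3 open.
An open branch gives a countermodel: A=T, C=F, D=T, E=F (unmentioned atoms arbitrary); the premises hold there but the conclusion fails.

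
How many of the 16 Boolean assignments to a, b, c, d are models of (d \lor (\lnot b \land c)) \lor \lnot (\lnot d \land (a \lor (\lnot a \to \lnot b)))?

12

Initial set: {((d \lor (\lnot b \land c)) \lor \lnot (\lnot d \land (a \lor (\lnot a \to \lnot b))))}.
((d \lor (\lnot b \land c)) \lor \lnot (\lnot d \land (a \lor (\lnot a \to \lnot b)))): β-rule — branch into (d \lor (\lnot b \land c))  //  \lnot (\lnot d \land (a \lor (\lnot a \to \lnot b))).
  branch 1 (add (d \lor (\lnot b \land c))):
    (d \lor (\lnot b \land c)): β-rule — branch into d  //  (\lnot b \land c).
      branch 1.1 (add d):
        ○ open, literals {d=true}.
      branch 1.2 (add (\lnot b \land c)):
        (\lnot b \land c): α-rule — add \lnot b, c.
        ○ open, literals {b=false, c=true}.
  branch 2 (add \lnot (\lnot d \land (a \lor (\lnot a \to \lnot b)))):
    \lnot (\lnot d \land (a \lor (\lnot a \to \lnot b))): β-rule — branch into \lnot \lnot d  //  \lnot (a \lor (\lnot a \to \lnot b)).
      branch 2.1 (add \lnot \lnot d):
        ○ open, literals {d=true}.
      branch 2.2 (add \lnot (a \lor (\lnot a \to \lnot b))):
        \lnot (a \lor (\lnot a \to \lnot b)): α-rule — add \lnot a, \lnot (\lnot a \to \lnot b).
        \lnot (\lnot a \to \lnot b): α-rule — add \lnot a, \lnot \lnot b.
        ○ open, literals {a=false, b=true}.
0 branches closed, 4 open.
Each open branch fixes some atoms; the unmentioned ones are free. Counting distinct full assignments: branch {d=true} (a, b, c) contributes 8 new; branch {b=false, c=true} (a, d) contributes 2 new; branch {d=true} (a, b, c) contributes 0 new; branch {a=false, b=true} (c, d) contributes 2 new. Total: 12.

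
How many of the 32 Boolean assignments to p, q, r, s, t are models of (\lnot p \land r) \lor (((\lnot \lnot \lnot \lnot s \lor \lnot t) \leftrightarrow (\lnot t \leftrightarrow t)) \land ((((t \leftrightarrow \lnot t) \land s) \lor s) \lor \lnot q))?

11

Initial set: {((\lnot p \land r) \lor (((\lnot \lnot \lnot \lnot s \lor \lnot t) \leftrightarrow (\lnot t \leftrightarrow t)) \land ((((t \leftrightarrow \lnot t) \land s) \lor s) \lor \lnot q)))}.
((\lnot p \land r) \lor (((\lnot \lnot \lnot \lnot s \lor \lnot t) \leftrightarrow (\lnot t \leftrightarrow t)) \land ((((t \leftrightarrow \lnot t) \land s) \lor s) \lor \lnot q))): β-rule — branch into (\lnot p \land r)  //  (((\lnot \lnot \lnot \lnot s \lor \lnot t) \leftrightarrow (\lnot t \leftrightarrow t)) \land ((((t \leftrightarrow \lnot t) \land s) \lor s) \lor \lnot q)).
  branch 1 (add (\lnot p \land r)):
    (\lnot p \land r): α-rule — add \lnot p, r.
    ○ open, literals {p=F, r=T}.
  branch 2 (add (((\lnot \lnot \lnot \lnot s \lor \lnot t) \leftrightarrow (\lnot t \leftrightarrow t)) \land ((((t \leftrightarrow \lnot t) \land s) \lor s) \lor \lnot q))):
    (((\lnot \lnot \lnot \lnot s \lor \lnot t) \leftrightarrow (\lnot t \leftrightarrow t)) \land ((((t \leftrightarrow \lnot t) \land s) \lor s) \lor \lnot q)): α-rule — add ((\lnot \lnot \lnot \lnot s \lor \lnot t) \leftrightarrow (\lnot t \leftrightarrow t)), ((((t \leftrightarrow \lnot t) \land s) \lor s) \lor \lnot q).
    ((\lnot \lnot \lnot \lnot s \lor \lnot t) \leftrightarrow (\lnot t \leftrightarrow t)): β-rule — branch into (\lnot \lnot \lnot \lnot s \lor \lnot t), (\lnot t \leftrightarrow t)  //  \lnot (\lnot \lnot \lnot \lnot s \lor \lnot t), \lnot (\lnot t \leftrightarrow t).
      branch 2.1 (add (\lnot \lnot \lnot \lnot s \lor \lnot t), (\lnot t \leftrightarrow t)):
        ((((t \leftrightarrow \lnot t) \land s) \lor s) \lor \lnot q): β-rule — branch into (((t \leftrightarrow \lnot t) \land s) \lor s)  //  \lnot q.
          branch 2.1.1 (add (((t \leftrightarrow \lnot t) \land s) \lor s)):
            (\lnot \lnot \lnot \lnot s \lor \lnot t): β-rule — branch into \lnot \lnot \lnot \lnot s  //  \lnot t.
              branch 2.1.1.1 (add \lnot \lnot \lnot \lnot s):
                \lnot \lnot \lnot \lnot s: drop double negation, giving \lnot \lnot s.
                \lnot \lnot s: drop double negation, giving s.
                (\lnot t \leftrightarrow t): β-rule — branch into \lnot t, t  //  \lnot \lnot t, \lnot t.
                  branch 2.1.1.1.1 (add \lnot t, t):
                    × closes — contains both t and \lnot t.
                  branch 2.1.1.1.2 (add \lnot \lnot t, \lnot t):
                    × closes — contains both t and \lnot t.
              branch 2.1.1.2 (add \lnot t):
                (\lnot t \leftrightarrow t): β-rule — branch into \lnot t, t  //  \lnot \lnot t, \lnot t.
                  branch 2.1.1.2.1 (add \lnot t, t):
                    × closes — contains both t and \lnot t.
                  branch 2.1.1.2.2 (add \lnot \lnot t, \lnot t):
                    × closes — contains both t and \lnot t.
          branch 2.1.2 (add \lnot q):
            (\lnot \lnot \lnot \lnot s \lor \lnot t): β-rule — branch into \lnot \lnot \lnot \lnot s  //  \lnot t.
              branch 2.1.2.1 (add \lnot \lnot \lnot \lnot s):
                \lnot \lnot \lnot \lnot s: drop double negation, giving \lnot \lnot s.
                \lnot \lnot s: drop double negation, giving s.
                (\lnot t \leftrightarrow t): β-rule — branch into \lnot t, t  //  \lnot \lnot t, \lnot t.
                  branch 2.1.2.1.1 (add \lnot t, t):
                    × closes — contains both t and \lnot t.
                  branch 2.1.2.1.2 (add \lnot \lnot t, \lnot t):
                    × closes — contains both t and \lnot t.
              branch 2.1.2.2 (add \lnot t):
                (\lnot t \leftrightarrow t): β-rule — branch into \lnot t, t  //  \lnot \lnot t, \lnot t.
                  branch 2.1.2.2.1 (add \lnot t, t):
                    × closes — contains both t and \lnot t.
                  branch 2.1.2.2.2 (add \lnot \lnot t, \lnot t):
                    × closes — contains both t and \lnot t.
      branch 2.2 (add \lnot (\lnot \lnot \lnot \lnot s \lor \lnot t), \lnot (\lnot t \leftrightarrow t)):
        \lnot (\lnot \lnot \lnot \lnot s \lor \lnot t): α-rule — add \lnot \lnot \lnot \lnot \lnot s, \lnot \lnot t.
        \lnot \lnot \lnot \lnot \lnot s: drop double negation, giving \lnot \lnot \lnot s.
        \lnot \lnot \lnot s: drop double negation, giving \lnot s.
        ((((t \leftrightarrow \lnot t) \land s) \lor s) \lor \lnot q): β-rule — branch into (((t \leftrightarrow \lnot t) \land s) \lor s)  //  \lnot q.
          branch 2.2.1 (add (((t \leftrightarrow \lnot t) \land s) \lor s)):
            \lnot (\lnot t \leftrightarrow t): β-rule — branch into \lnot t, \lnot t  //  \lnot \lnot t, t.
              branch 2.2.1.1 (add \lnot t, \lnot t):
                × closes — contains both t and \lnot t.
              branch 2.2.1.2 (add \lnot \lnot t, t):
                (((t \leftrightarrow \lnot t) \land s) \lor s): β-rule — branch into ((t \leftrightarrow \lnot t) \land s)  //  s.
                  branch 2.2.1.2.1 (add ((t \leftrightarrow \lnot t) \land s)):
                    ((t \leftrightarrow \lnot t) \land s): α-rule — add (t \leftrightarrow \lnot t), s.
                    × closes — contains both s and \lnot s.
                  branch 2.2.1.2.2 (add s):
                    × closes — contains both s and \lnot s.
          branch 2.2.2 (add \lnot q):
            \lnot (\lnot t \leftrightarrow t): β-rule — branch into \lnot t, \lnot t  //  \lnot \lnot t, t.
              branch 2.2.2.1 (add \lnot t, \lnot t):
                × closes — contains both t and \lnot t.
              branch 2.2.2.2 (add \lnot \lnot t, t):
                ○ open, literals {q=F, s=F, t=T}.
12 branches closed, 2 open.
Each open branch fixes some atoms; the unmentioned ones are free. Counting distinct full assignments: branch {p=F, r=T} (q, s, t) contributes 8 new; branch {q=F, s=F, t=T} (p, r) contributes 3 new. Total: 11.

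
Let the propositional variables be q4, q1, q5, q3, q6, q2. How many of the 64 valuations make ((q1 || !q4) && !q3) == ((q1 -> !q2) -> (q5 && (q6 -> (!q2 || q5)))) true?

Initial set: {T (((q1 || !q4) && !q3) == ((q1 -> !q2) -> (q5 && (q6 -> (!q2 || q5)))))}.
T (((q1 || !q4) && !q3) == ((q1 -> !q2) -> (q5 && (q6 -> (!q2 || q5))))): β-rule — branch into T ((q1 || !q4) && !q3), T ((q1 -> !q2) -> (q5 && (q6 -> (!q2 || q5))))  //  F ((q1 || !q4) && !q3), F ((q1 -> !q2) -> (q5 && (q6 -> (!q2 || q5)))).
  branch 1 (add T ((q1 || !q4) && !q3), T ((q1 -> !q2) -> (q5 && (q6 -> (!q2 || q5))))):
    T ((q1 || !q4) && !q3): α-rule — add T (q1 || !q4), T !q3.
    T ((q1 -> !q2) -> (q5 && (q6 -> (!q2 || q5)))): β-rule — branch into F (q1 -> !q2)  //  T (q5 && (q6 -> (!q2 || q5))).
      branch 1.1 (add F (q1 -> !q2)):
        F (q1 -> !q2): α-rule — add T q1, F !q2.
        T (q1 || !q4): β-rule — branch into T q1  //  T !q4.
          branch 1.1.1 (add T q1):
            ○ open, literals {q1=T, q2=T, q3=F}.
          branch 1.1.2 (add T !q4):
            ○ open, literals {q1=T, q2=T, q3=F, q4=F}.
      branch 1.2 (add T (q5 && (q6 -> (!q2 || q5)))):
        T (q5 && (q6 -> (!q2 || q5))): α-rule — add T q5, T (q6 -> (!q2 || q5)).
        T (q1 || !q4): β-rule — branch into T q1  //  T !q4.
          branch 1.2.1 (add T q1):
            T (q6 -> (!q2 || q5)): β-rule — branch into F q6  //  T (!q2 || q5).
              branch 1.2.1.1 (add F q6):
                ○ open, literals {q1=T, q3=F, q5=T, q6=F}.
              branch 1.2.1.2 (add T (!q2 || q5)):
                T (!q2 || q5): β-rule — branch into T !q2  //  T q5.
                  branch 1.2.1.2.1 (add T !q2):
                    ○ open, literals {q1=T, q2=F, q3=F, q5=T}.
                  branch 1.2.1.2.2 (add T q5):
                    ○ open, literals {q1=T, q3=F, q5=T}.
          branch 1.2.2 (add T !q4):
            T (q6 -> (!q2 || q5)): β-rule — branch into F q6  //  T (!q2 || q5).
              branch 1.2.2.1 (add F q6):
                ○ open, literals {q3=F, q4=F, q5=T, q6=F}.
              branch 1.2.2.2 (add T (!q2 || q5)):
                T (!q2 || q5): β-rule — branch into T !q2  //  T q5.
                  branch 1.2.2.2.1 (add T !q2):
                    ○ open, literals {q2=F, q3=F, q4=F, q5=T}.
                  branch 1.2.2.2.2 (add T q5):
                    ○ open, literals {q3=F, q4=F, q5=T}.
  branch 2 (add F ((q1 || !q4) && !q3), F ((q1 -> !q2) -> (q5 && (q6 -> (!q2 || q5))))):
    F ((q1 -> !q2) -> (q5 && (q6 -> (!q2 || q5)))): α-rule — add T (q1 -> !q2), F (q5 && (q6 -> (!q2 || q5))).
    F ((q1 || !q4) && !q3): β-rule — branch into F (q1 || !q4)  //  F !q3.
      branch 2.1 (add F (q1 || !q4)):
        F (q1 || !q4): α-rule — add F q1, F !q4.
        T (q1 -> !q2): β-rule — branch into F q1  //  T !q2.
          branch 2.1.1 (add F q1):
            F (q5 && (q6 -> (!q2 || q5))): β-rule — branch into F q5  //  F (q6 -> (!q2 || q5)).
              branch 2.1.1.1 (add F q5):
                ○ open, literals {q1=F, q4=T, q5=F}.
              branch 2.1.1.2 (add F (q6 -> (!q2 || q5))):
                F (q6 -> (!q2 || q5)): α-rule — add T q6, F (!q2 || q5).
                F (!q2 || q5): α-rule — add F !q2, F q5.
                ○ open, literals {q1=F, q2=T, q4=T, q5=F, q6=T}.
          branch 2.1.2 (add T !q2):
            F (q5 && (q6 -> (!q2 || q5))): β-rule — branch into F q5  //  F (q6 -> (!q2 || q5)).
              branch 2.1.2.1 (add F q5):
                ○ open, literals {q1=F, q2=F, q4=T, q5=F}.
              branch 2.1.2.2 (add F (q6 -> (!q2 || q5))):
                F (q6 -> (!q2 || q5)): α-rule — add T q6, F (!q2 || q5).
                F (!q2 || q5): α-rule — add F !q2, F q5.
                × closes — contains both q2 and !q2.
      branch 2.2 (add F !q3):
        T (q1 -> !q2): β-rule — branch into F q1  //  T !q2.
          branch 2.2.1 (add F q1):
            F (q5 && (q6 -> (!q2 || q5))): β-rule — branch into F q5  //  F (q6 -> (!q2 || q5)).
              branch 2.2.1.1 (add F q5):
                ○ open, literals {q1=F, q3=T, q5=F}.
              branch 2.2.1.2 (add F (q6 -> (!q2 || q5))):
                F (q6 -> (!q2 || q5)): α-rule — add T q6, F (!q2 || q5).
                F (!q2 || q5): α-rule — add F !q2, F q5.
                ○ open, literals {q1=F, q2=T, q3=T, q5=F, q6=T}.
          branch 2.2.2 (add T !q2):
            F (q5 && (q6 -> (!q2 || q5))): β-rule — branch into F q5  //  F (q6 -> (!q2 || q5)).
              branch 2.2.2.1 (add F q5):
                ○ open, literals {q2=F, q3=T, q5=F}.
              branch 2.2.2.2 (add F (q6 -> (!q2 || q5))):
                F (q6 -> (!q2 || q5)): α-rule — add T q6, F (!q2 || q5).
                F (!q2 || q5): α-rule — add F !q2, F q5.
                × closes — contains both q2 and !q2.
2 branches closed, 14 open.
Each open branch fixes some atoms; the unmentioned ones are free. Counting distinct full assignments: branch {q1=T, q2=T, q3=F} (q4, q5, q6) contributes 8 new; branch {q1=T, q2=T, q3=F, q4=F} (q5, q6) contributes 0 new; branch {q1=T, q3=F, q5=T, q6=F} (q4, q2) contributes 2 new; branch {q1=T, q2=F, q3=F, q5=T} (q4, q6) contributes 2 new; branch {q1=T, q3=F, q5=T} (q4, q6, q2) contributes 0 new; branch {q3=F, q4=F, q5=T, q6=F} (q1, q2) contributes 2 new; branch {q2=F, q3=F, q4=F, q5=T} (q1, q6) contributes 1 new; branch {q3=F, q4=F, q5=T} (q1, q6, q2) contributes 1 new; branch {q1=F, q4=T, q5=F} (q3, q6, q2) contributes 8 new; branch {q1=F, q2=T, q4=T, q5=F, q6=T} (q3) contributes 0 new; branch {q1=F, q2=F, q4=T, q5=F} (q3, q6) contributes 0 new; branch {q1=F, q3=T, q5=F} (q4, q6, q2) contributes 4 new; branch {q1=F, q2=T, q3=T, q5=F, q6=T} (q4) contributes 0 new; branch {q2=F, q3=T, q5=F} (q4, q1, q6) contributes 4 new. Total: 32.

32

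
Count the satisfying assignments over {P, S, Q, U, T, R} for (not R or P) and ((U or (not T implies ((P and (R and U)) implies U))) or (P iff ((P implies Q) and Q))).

Initial set: {((not R or P) and ((U or (not T implies ((P and (R and U)) implies U))) or (P iff ((P implies Q) and Q))))}.
((not R or P) and ((U or (not T implies ((P and (R and U)) implies U))) or (P iff ((P implies Q) and Q)))): α-rule — add (not R or P), ((U or (not T implies ((P and (R and U)) implies U))) or (P iff ((P implies Q) and Q))).
(not R or P): β-rule — branch into not R  //  P.
  branch 1 (add not R):
    ((U or (not T implies ((P and (R and U)) implies U))) or (P iff ((P implies Q) and Q))): β-rule — branch into (U or (not T implies ((P and (R and U)) implies U)))  //  (P iff ((P implies Q) and Q)).
      branch 1.1 (add (U or (not T implies ((P and (R and U)) implies U)))):
        (U or (not T implies ((P and (R and U)) implies U))): β-rule — branch into U  //  (not T implies ((P and (R and U)) implies U)).
          branch 1.1.1 (add U):
            ○ open, literals {R=false, U=true}.
          branch 1.1.2 (add (not T implies ((P and (R and U)) implies U))):
            (not T implies ((P and (R and U)) implies U)): β-rule — branch into not not T  //  ((P and (R and U)) implies U).
              branch 1.1.2.1 (add not not T):
                ○ open, literals {R=false, T=true}.
              branch 1.1.2.2 (add ((P and (R and U)) implies U)):
                ((P and (R and U)) implies U): β-rule — branch into not (P and (R and U))  //  U.
                  branch 1.1.2.2.1 (add not (P and (R and U))):
                    not (P and (R and U)): β-rule — branch into not P  //  not (R and U).
                      branch 1.1.2.2.1.1 (add not P):
                        ○ open, literals {P=false, R=false}.
                      branch 1.1.2.2.1.2 (add not (R and U)):
                        not (R and U): β-rule — branch into not R  //  not U.
                          branch 1.1.2.2.1.2.1 (add not R):
                            ○ open, literals {R=false}.
                          branch 1.1.2.2.1.2.2 (add not U):
                            ○ open, literals {R=false, U=false}.
                  branch 1.1.2.2.2 (add U):
                    ○ open, literals {R=false, U=true}.
      branch 1.2 (add (P iff ((P implies Q) and Q))):
        (P iff ((P implies Q) and Q)): β-rule — branch into P, ((P implies Q) and Q)  //  not P, not ((P implies Q) and Q).
          branch 1.2.1 (add P, ((P implies Q) and Q)):
            ((P implies Q) and Q): α-rule — add (P implies Q), Q.
            (P implies Q): β-rule — branch into not P  //  Q.
              branch 1.2.1.1 (add not P):
                × closes — contains both P and not P.
              branch 1.2.1.2 (add Q):
                ○ open, literals {P=true, Q=true, R=false}.
          branch 1.2.2 (add not P, not ((P implies Q) and Q)):
            not ((P implies Q) and Q): β-rule — branch into not (P implies Q)  //  not Q.
              branch 1.2.2.1 (add not (P implies Q)):
                not (P implies Q): α-rule — add P, not Q.
                × closes — contains both P and not P.
              branch 1.2.2.2 (add not Q):
                ○ open, literals {P=false, Q=false, R=false}.
  branch 2 (add P):
    ((U or (not T implies ((P and (R and U)) implies U))) or (P iff ((P implies Q) and Q))): β-rule — branch into (U or (not T implies ((P and (R and U)) implies U)))  //  (P iff ((P implies Q) and Q)).
      branch 2.1 (add (U or (not T implies ((P and (R and U)) implies U)))):
        (U or (not T implies ((P and (R and U)) implies U))): β-rule — branch into U  //  (not T implies ((P and (R and U)) implies U)).
          branch 2.1.1 (add U):
            ○ open, literals {P=true, U=true}.
          branch 2.1.2 (add (not T implies ((P and (R and U)) implies U))):
            (not T implies ((P and (R and U)) implies U)): β-rule — branch into not not T  //  ((P and (R and U)) implies U).
              branch 2.1.2.1 (add not not T):
                ○ open, literals {P=true, T=true}.
              branch 2.1.2.2 (add ((P and (R and U)) implies U)):
                ((P and (R and U)) implies U): β-rule — branch into not (P and (R and U))  //  U.
                  branch 2.1.2.2.1 (add not (P and (R and U))):
                    not (P and (R and U)): β-rule — branch into not P  //  not (R and U).
                      branch 2.1.2.2.1.1 (add not P):
                        × closes — contains both P and not P.
                      branch 2.1.2.2.1.2 (add not (R and U)):
                        not (R and U): β-rule — branch into not R  //  not U.
                          branch 2.1.2.2.1.2.1 (add not R):
                            ○ open, literals {P=true, R=false}.
                          branch 2.1.2.2.1.2.2 (add not U):
                            ○ open, literals {P=true, U=false}.
                  branch 2.1.2.2.2 (add U):
                    ○ open, literals {P=true, U=true}.
      branch 2.2 (add (P iff ((P implies Q) and Q))):
        (P iff ((P implies Q) and Q)): β-rule — branch into P, ((P implies Q) and Q)  //  not P, not ((P implies Q) and Q).
          branch 2.2.1 (add P, ((P implies Q) and Q)):
            ((P implies Q) and Q): α-rule — add (P implies Q), Q.
            (P implies Q): β-rule — branch into not P  //  Q.
              branch 2.2.1.1 (add not P):
                × closes — contains both P and not P.
              branch 2.2.1.2 (add Q):
                ○ open, literals {P=true, Q=true}.
          branch 2.2.2 (add not P, not ((P implies Q) and Q)):
            × closes — contains both P and not P.
5 branches closed, 14 open.
Each open branch fixes some atoms; the unmentioned ones are free. Counting distinct full assignments: branch {R=false, U=true} (P, S, Q, T) contributes 16 new; branch {R=false, T=true} (P, S, Q, U) contributes 8 new; branch {P=false, R=false} (S, Q, U, T) contributes 4 new; branch {R=false} (P, S, Q, U, T) contributes 4 new; branch {R=false, U=false} (P, S, Q, T) contributes 0 new; branch {R=false, U=true} (P, S, Q, T) contributes 0 new; branch {P=true, Q=true, R=false} (S, U, T) contributes 0 new; branch {P=false, Q=false, R=false} (S, U, T) contributes 0 new; branch {P=true, U=true} (S, Q, T, R) contributes 8 new; branch {P=true, T=true} (S, Q, U, R) contributes 4 new; branch {P=true, R=false} (S, Q, U, T) contributes 0 new; branch {P=true, U=false} (S, Q, T, R) contributes 4 new; branch {P=true, U=true} (S, Q, T, R) contributes 0 new; branch {P=true, Q=true} (S, U, T, R) contributes 0 new. Total: 48.

48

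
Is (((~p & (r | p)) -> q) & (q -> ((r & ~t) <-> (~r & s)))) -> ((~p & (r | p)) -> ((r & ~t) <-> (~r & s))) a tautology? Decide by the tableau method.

Valid

Assume the negation and expand:
Initial set: {~((((~p & (r | p)) -> q) & (q -> ((r & ~t) <-> (~r & s)))) -> ((~p & (r | p)) -> ((r & ~t) <-> (~r & s))))}.
~((((~p & (r | p)) -> q) & (q -> ((r & ~t) <-> (~r & s)))) -> ((~p & (r | p)) -> ((r & ~t) <-> (~r & s)))): α-rule — add (((~p & (r | p)) -> q) & (q -> ((r & ~t) <-> (~r & s)))), ~((~p & (r | p)) -> ((r & ~t) <-> (~r & s))).
(((~p & (r | p)) -> q) & (q -> ((r & ~t) <-> (~r & s)))): α-rule — add ((~p & (r | p)) -> q), (q -> ((r & ~t) <-> (~r & s))).
~((~p & (r | p)) -> ((r & ~t) <-> (~r & s))): α-rule — add (~p & (r | p)), ~((r & ~t) <-> (~r & s)).
(~p & (r | p)): α-rule — add ~p, (r | p).
((~p & (r | p)) -> q): β-rule — branch into ~(~p & (r | p))  //  q.
  branch 1 (add ~(~p & (r | p))):
    (q -> ((r & ~t) <-> (~r & s))): β-rule — branch into ~q  //  ((r & ~t) <-> (~r & s)).
      branch 1.1 (add ~q):
        ~((r & ~t) <-> (~r & s)): β-rule — branch into (r & ~t), ~(~r & s)  //  ~(r & ~t), (~r & s).
          branch 1.1.1 (add (r & ~t), ~(~r & s)):
            (r & ~t): α-rule — add r, ~t.
            (r | p): β-rule — branch into r  //  p.
              branch 1.1.1.1 (add r):
                ~(~p & (r | p)): β-rule — branch into ~~p  //  ~(r | p).
                  branch 1.1.1.1.1 (add ~~p):
                    × closes — contains both p and ~p.
                  branch 1.1.1.1.2 (add ~(r | p)):
                    ~(r | p): α-rule — add ~r, ~p.
                    × closes — contains both r and ~r.
              branch 1.1.1.2 (add p):
                × closes — contains both p and ~p.
          branch 1.1.2 (add ~(r & ~t), (~r & s)):
            (~r & s): α-rule — add ~r, s.
            (r | p): β-rule — branch into r  //  p.
              branch 1.1.2.1 (add r):
                × closes — contains both r and ~r.
              branch 1.1.2.2 (add p):
                × closes — contains both p and ~p.
      branch 1.2 (add ((r & ~t) <-> (~r & s))):
        ~((r & ~t) <-> (~r & s)): β-rule — branch into (r & ~t), ~(~r & s)  //  ~(r & ~t), (~r & s).
          branch 1.2.1 (add (r & ~t), ~(~r & s)):
            (r & ~t): α-rule — add r, ~t.
            (r | p): β-rule — branch into r  //  p.
              branch 1.2.1.1 (add r):
                ~(~p & (r | p)): β-rule — branch into ~~p  //  ~(r | p).
                  branch 1.2.1.1.1 (add ~~p):
                    × closes — contains both p and ~p.
                  branch 1.2.1.1.2 (add ~(r | p)):
                    ~(r | p): α-rule — add ~r, ~p.
                    × closes — contains both r and ~r.
              branch 1.2.1.2 (add p):
                × closes — contains both p and ~p.
          branch 1.2.2 (add ~(r & ~t), (~r & s)):
            (~r & s): α-rule — add ~r, s.
            (r | p): β-rule — branch into r  //  p.
              branch 1.2.2.1 (add r):
                × closes — contains both r and ~r.
              branch 1.2.2.2 (add p):
                × closes — contains both p and ~p.
  branch 2 (add q):
    (q -> ((r & ~t) <-> (~r & s))): β-rule — branch into ~q  //  ((r & ~t) <-> (~r & s)).
      branch 2.1 (add ~q):
        × closes — contains both q and ~q.
      branch 2.2 (add ((r & ~t) <-> (~r & s))):
        ~((r & ~t) <-> (~r & s)): β-rule — branch into (r & ~t), ~(~r & s)  //  ~(r & ~t), (~r & s).
          branch 2.2.1 (add (r & ~t), ~(~r & s)):
            (r & ~t): α-rule — add r, ~t.
            (r | p): β-rule — branch into r  //  p.
              branch 2.2.1.1 (add r):
                ((r & ~t) <-> (~r & s)): β-rule — branch into (r & ~t), (~r & s)  //  ~(r & ~t), ~(~r & s).
                  branch 2.2.1.1.1 (add (r & ~t), (~r & s)):
                    (r & ~t): α-rule — add r, ~t.
                    (~r & s): α-rule — add ~r, s.
                    × closes — contains both r and ~r.
                  branch 2.2.1.1.2 (add ~(r & ~t), ~(~r & s)):
                    ~(~r & s): β-rule — branch into ~~r  //  ~s.
                      branch 2.2.1.1.2.1 (add ~~r):
                        ~(r & ~t): β-rule — branch into ~r  //  ~~t.
                          branch 2.2.1.1.2.1.1 (add ~r):
                            × closes — contains both r and ~r.
                          branch 2.2.1.1.2.1.2 (add ~~t):
                            × closes — contains both t and ~t.
                      branch 2.2.1.1.2.2 (add ~s):
                        ~(r & ~t): β-rule — branch into ~r  //  ~~t.
                          branch 2.2.1.1.2.2.1 (add ~r):
                            × closes — contains both r and ~r.
                          branch 2.2.1.1.2.2.2 (add ~~t):
                            × closes — contains both t and ~t.
              branch 2.2.1.2 (add p):
                × closes — contains both p and ~p.
          branch 2.2.2 (add ~(r & ~t), (~r & s)):
            (~r & s): α-rule — add ~r, s.
            (r | p): β-rule — branch into r  //  p.
              branch 2.2.2.1 (add r):
                × closes — contains both r and ~r.
              branch 2.2.2.2 (add p):
                × closes — contains both p and ~p.
All 19 branches close.
Every branch closed, so the negation is unsatisfiable and the formula is valid.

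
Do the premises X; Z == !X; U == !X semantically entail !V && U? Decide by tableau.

Initial set: {X; (Z == !X); (U == !X); !(!V && U)}.
(Z == !X): β-rule — branch into Z, !X  //  !Z, !!X.
  branch 1 (add Z, !X):
    × closes — contains both X and !X.
  branch 2 (add !Z, !!X):
    (U == !X): β-rule — branch into U, !X  //  !U, !!X.
      branch 2.1 (add U, !X):
        × closes — contains both X and !X.
      branch 2.2 (add !U, !!X):
        !(!V && U): β-rule — branch into !!V  //  !U.
          branch 2.2.1 (add !!V):
            ○ open, literals {U=F, V=T, X=T, Z=F}.
          branch 2.2.2 (add !U):
            ○ open, literals {U=F, X=T, Z=F}.
2 branches closed, 2 open.
An open branch gives a countermodel: U=F, V=T, X=T, Z=F (unmentioned atoms arbitrary); the premises hold there but the conclusion fails.

No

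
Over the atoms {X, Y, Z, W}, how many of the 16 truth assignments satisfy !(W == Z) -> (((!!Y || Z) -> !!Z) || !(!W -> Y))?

Initial set: {(!(W == Z) -> (((!!Y || Z) -> !!Z) || !(!W -> Y)))}.
(!(W == Z) -> (((!!Y || Z) -> !!Z) || !(!W -> Y))): β-rule — branch into !!(W == Z)  //  (((!!Y || Z) -> !!Z) || !(!W -> Y)).
  branch 1 (add !!(W == Z)):
    !!(W == Z): β-rule — branch into W, Z  //  !W, !Z.
      branch 1.1 (add W, Z):
        ○ open, literals {W=1, Z=1}.
      branch 1.2 (add !W, !Z):
        ○ open, literals {W=0, Z=0}.
  branch 2 (add (((!!Y || Z) -> !!Z) || !(!W -> Y))):
    (((!!Y || Z) -> !!Z) || !(!W -> Y)): β-rule — branch into ((!!Y || Z) -> !!Z)  //  !(!W -> Y).
      branch 2.1 (add ((!!Y || Z) -> !!Z)):
        ((!!Y || Z) -> !!Z): β-rule — branch into !(!!Y || Z)  //  !!Z.
          branch 2.1.1 (add !(!!Y || Z)):
            !(!!Y || Z): α-rule — add !!!Y, !Z.
            !!!Y: drop double negation, giving !Y.
            ○ open, literals {Y=0, Z=0}.
          branch 2.1.2 (add !!Z):
            !!Z: drop double negation, giving Z.
            ○ open, literals {Z=1}.
      branch 2.2 (add !(!W -> Y)):
        !(!W -> Y): α-rule — add !W, !Y.
        ○ open, literals {W=0, Y=0}.
0 branches closed, 5 open.
Each open branch fixes some atoms; the unmentioned ones are free. Counting distinct full assignments: branch {W=1, Z=1} (X, Y) contributes 4 new; branch {W=0, Z=0} (X, Y) contributes 4 new; branch {Y=0, Z=0} (X, W) contributes 2 new; branch {Z=1} (X, Y, W) contributes 4 new; branch {W=0, Y=0} (X, Z) contributes 0 new. Total: 14.

14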